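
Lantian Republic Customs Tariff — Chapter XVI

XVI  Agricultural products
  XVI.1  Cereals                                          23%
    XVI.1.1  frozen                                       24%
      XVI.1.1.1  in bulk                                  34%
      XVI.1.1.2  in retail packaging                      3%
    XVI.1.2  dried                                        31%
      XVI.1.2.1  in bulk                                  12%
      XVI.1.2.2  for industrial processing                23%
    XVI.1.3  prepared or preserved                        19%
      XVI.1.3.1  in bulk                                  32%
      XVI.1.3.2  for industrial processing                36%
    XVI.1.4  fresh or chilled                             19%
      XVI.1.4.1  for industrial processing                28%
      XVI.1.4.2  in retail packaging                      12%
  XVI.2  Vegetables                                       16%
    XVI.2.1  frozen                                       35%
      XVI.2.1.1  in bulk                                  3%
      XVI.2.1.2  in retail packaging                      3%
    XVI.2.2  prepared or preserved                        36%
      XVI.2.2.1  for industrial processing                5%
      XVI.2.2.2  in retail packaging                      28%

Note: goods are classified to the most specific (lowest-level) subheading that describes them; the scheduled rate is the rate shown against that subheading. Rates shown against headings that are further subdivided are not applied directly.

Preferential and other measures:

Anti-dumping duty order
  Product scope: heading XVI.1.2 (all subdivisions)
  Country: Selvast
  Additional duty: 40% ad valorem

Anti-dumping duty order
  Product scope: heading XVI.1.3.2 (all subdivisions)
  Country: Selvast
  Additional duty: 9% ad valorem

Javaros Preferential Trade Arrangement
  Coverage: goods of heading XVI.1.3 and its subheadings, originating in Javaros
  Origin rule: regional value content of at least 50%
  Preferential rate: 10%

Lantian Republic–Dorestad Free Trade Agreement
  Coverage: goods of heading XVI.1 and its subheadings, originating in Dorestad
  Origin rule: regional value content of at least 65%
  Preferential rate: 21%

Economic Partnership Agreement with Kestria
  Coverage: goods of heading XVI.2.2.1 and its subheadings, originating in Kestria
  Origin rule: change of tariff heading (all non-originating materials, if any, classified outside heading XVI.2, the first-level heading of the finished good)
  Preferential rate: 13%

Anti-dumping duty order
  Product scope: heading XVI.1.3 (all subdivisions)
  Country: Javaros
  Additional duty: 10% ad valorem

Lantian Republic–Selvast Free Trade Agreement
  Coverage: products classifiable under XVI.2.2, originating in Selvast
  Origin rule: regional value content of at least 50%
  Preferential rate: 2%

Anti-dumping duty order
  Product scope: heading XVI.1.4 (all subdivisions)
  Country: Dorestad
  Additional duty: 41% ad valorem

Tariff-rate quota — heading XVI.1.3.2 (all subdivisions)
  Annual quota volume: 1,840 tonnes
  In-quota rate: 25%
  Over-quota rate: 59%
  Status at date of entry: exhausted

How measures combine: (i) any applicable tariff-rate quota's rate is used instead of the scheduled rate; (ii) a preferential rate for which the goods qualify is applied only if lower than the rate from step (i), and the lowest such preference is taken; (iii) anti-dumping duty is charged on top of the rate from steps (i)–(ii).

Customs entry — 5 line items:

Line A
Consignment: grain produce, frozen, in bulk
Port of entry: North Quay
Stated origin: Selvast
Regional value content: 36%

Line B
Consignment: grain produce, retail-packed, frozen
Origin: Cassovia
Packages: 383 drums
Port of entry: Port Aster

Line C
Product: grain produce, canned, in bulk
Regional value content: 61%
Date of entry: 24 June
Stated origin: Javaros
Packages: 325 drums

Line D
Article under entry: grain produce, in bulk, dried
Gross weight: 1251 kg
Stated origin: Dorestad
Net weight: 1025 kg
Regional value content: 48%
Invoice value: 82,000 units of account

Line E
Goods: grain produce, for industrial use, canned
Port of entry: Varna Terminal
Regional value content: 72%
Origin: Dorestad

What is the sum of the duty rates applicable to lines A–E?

Line A: grain → XVI.1; frozen → XVI.1.1; in bulk → XVI.1.1.1. Scheduled 34%. Selvast agreement on XVI.2.2: XVI.1.1.1 not covered. → 34%.
Line B: grain → XVI.1; frozen → XVI.1.1; retail-packed → XVI.1.1.2. Scheduled 3%. No special measure applies. → 3%.
Line C: grain → XVI.1; canned → XVI.1.3; in bulk → XVI.1.3.1. Scheduled 32%. Javaros agreement on XVI.1.3: RVC ≥ 50% → 10% available; preferential 10%; anti-dumping (Javaros, XVI.1.3): +10%; total 10% + 10% = 20%. → 20%.
Line D: grain → XVI.1; dried → XVI.1.2; in bulk → XVI.1.2.1. Scheduled 12%. Dorestad agreement on XVI.1: RVC < 65%. → 12%.
Line E: grain → XVI.1; canned → XVI.1.3; for industrial use → XVI.1.3.2. Scheduled 36%. quota on XVI.1.3.2 exhausted → over-quota 59%; Dorestad agreement on XVI.1: RVC ≥ 65% → 21% available; preferential 21%. → 21%.
Sum: 34% + 3% + 20% + 12% + 21% = 90%.

90%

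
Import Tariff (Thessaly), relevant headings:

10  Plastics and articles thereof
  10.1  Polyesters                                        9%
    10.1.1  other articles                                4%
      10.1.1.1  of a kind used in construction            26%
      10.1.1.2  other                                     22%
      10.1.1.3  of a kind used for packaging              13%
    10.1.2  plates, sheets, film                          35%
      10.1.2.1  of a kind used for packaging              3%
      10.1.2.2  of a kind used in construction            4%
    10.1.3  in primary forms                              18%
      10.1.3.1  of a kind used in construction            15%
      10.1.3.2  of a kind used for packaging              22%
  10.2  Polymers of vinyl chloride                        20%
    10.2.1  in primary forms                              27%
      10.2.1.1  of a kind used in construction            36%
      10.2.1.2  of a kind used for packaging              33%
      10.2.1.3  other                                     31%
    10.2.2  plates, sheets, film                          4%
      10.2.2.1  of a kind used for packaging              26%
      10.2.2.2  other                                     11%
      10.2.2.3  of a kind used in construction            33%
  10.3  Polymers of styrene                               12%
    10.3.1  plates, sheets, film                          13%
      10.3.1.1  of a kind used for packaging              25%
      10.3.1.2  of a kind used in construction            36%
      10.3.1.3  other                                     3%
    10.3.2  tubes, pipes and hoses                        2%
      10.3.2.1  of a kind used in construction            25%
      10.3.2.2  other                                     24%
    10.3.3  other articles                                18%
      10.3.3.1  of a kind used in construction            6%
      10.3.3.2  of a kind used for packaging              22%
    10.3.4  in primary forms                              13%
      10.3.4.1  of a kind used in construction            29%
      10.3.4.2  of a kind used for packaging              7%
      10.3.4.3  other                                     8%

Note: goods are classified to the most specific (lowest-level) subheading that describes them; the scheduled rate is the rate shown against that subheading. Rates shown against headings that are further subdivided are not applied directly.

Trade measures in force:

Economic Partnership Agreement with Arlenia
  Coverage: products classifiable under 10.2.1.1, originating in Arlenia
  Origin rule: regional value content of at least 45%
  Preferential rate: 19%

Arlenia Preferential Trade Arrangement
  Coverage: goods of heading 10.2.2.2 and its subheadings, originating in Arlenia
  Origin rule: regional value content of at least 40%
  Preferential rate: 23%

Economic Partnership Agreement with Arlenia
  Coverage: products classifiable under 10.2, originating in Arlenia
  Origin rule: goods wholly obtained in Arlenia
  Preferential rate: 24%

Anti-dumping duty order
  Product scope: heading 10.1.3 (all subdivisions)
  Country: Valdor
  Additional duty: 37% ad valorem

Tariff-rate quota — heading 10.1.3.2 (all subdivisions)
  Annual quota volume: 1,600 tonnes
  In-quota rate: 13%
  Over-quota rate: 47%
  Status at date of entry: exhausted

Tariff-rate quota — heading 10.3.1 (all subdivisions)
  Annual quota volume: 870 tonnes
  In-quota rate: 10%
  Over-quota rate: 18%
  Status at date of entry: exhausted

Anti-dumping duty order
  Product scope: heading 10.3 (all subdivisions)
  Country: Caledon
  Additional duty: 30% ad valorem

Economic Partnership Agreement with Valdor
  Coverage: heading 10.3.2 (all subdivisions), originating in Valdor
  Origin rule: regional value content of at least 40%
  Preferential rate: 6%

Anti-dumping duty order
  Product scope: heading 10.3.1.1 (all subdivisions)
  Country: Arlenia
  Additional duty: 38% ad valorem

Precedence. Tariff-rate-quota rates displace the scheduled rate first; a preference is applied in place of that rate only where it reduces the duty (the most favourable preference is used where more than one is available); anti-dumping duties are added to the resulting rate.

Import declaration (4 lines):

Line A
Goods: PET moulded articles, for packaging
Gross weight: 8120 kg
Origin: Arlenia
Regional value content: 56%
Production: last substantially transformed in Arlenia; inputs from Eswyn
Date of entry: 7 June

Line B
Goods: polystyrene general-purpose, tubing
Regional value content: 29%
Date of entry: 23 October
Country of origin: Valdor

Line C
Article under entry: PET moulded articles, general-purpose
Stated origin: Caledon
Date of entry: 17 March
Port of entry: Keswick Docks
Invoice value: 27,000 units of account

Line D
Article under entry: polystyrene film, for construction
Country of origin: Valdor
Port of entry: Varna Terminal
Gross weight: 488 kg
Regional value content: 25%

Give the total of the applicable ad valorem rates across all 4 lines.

77%

Line A: PET → 10.1; moulded articles → 10.1.1; for packaging → 10.1.1.3. Scheduled 13%. Arlenia agreement on 10.2.1.1: 10.1.1.3 not covered; Arlenia agreement on 10.2.2.2: 10.1.1.3 not covered; Arlenia agreement on 10.2: 10.1.1.3 not covered. → 13%.
Line B: polystyrene → 10.3; tubing → 10.3.2; general-purpose → 10.3.2.2. Scheduled 24%. Valdor agreement on 10.3.2: RVC < 40%. → 24%.
Line C: PET → 10.1; moulded articles → 10.1.1; general-purpose → 10.1.1.2. Scheduled 22%. No special measure applies. → 22%.
Line D: polystyrene → 10.3; film → 10.3.1; for construction → 10.3.1.2. Scheduled 36%. quota on 10.3.1 exhausted → over-quota 18%; Valdor agreement on 10.3.2: 10.3.1.2 not covered. → 18%.
Sum: 13% + 24% + 22% + 18% = 77%.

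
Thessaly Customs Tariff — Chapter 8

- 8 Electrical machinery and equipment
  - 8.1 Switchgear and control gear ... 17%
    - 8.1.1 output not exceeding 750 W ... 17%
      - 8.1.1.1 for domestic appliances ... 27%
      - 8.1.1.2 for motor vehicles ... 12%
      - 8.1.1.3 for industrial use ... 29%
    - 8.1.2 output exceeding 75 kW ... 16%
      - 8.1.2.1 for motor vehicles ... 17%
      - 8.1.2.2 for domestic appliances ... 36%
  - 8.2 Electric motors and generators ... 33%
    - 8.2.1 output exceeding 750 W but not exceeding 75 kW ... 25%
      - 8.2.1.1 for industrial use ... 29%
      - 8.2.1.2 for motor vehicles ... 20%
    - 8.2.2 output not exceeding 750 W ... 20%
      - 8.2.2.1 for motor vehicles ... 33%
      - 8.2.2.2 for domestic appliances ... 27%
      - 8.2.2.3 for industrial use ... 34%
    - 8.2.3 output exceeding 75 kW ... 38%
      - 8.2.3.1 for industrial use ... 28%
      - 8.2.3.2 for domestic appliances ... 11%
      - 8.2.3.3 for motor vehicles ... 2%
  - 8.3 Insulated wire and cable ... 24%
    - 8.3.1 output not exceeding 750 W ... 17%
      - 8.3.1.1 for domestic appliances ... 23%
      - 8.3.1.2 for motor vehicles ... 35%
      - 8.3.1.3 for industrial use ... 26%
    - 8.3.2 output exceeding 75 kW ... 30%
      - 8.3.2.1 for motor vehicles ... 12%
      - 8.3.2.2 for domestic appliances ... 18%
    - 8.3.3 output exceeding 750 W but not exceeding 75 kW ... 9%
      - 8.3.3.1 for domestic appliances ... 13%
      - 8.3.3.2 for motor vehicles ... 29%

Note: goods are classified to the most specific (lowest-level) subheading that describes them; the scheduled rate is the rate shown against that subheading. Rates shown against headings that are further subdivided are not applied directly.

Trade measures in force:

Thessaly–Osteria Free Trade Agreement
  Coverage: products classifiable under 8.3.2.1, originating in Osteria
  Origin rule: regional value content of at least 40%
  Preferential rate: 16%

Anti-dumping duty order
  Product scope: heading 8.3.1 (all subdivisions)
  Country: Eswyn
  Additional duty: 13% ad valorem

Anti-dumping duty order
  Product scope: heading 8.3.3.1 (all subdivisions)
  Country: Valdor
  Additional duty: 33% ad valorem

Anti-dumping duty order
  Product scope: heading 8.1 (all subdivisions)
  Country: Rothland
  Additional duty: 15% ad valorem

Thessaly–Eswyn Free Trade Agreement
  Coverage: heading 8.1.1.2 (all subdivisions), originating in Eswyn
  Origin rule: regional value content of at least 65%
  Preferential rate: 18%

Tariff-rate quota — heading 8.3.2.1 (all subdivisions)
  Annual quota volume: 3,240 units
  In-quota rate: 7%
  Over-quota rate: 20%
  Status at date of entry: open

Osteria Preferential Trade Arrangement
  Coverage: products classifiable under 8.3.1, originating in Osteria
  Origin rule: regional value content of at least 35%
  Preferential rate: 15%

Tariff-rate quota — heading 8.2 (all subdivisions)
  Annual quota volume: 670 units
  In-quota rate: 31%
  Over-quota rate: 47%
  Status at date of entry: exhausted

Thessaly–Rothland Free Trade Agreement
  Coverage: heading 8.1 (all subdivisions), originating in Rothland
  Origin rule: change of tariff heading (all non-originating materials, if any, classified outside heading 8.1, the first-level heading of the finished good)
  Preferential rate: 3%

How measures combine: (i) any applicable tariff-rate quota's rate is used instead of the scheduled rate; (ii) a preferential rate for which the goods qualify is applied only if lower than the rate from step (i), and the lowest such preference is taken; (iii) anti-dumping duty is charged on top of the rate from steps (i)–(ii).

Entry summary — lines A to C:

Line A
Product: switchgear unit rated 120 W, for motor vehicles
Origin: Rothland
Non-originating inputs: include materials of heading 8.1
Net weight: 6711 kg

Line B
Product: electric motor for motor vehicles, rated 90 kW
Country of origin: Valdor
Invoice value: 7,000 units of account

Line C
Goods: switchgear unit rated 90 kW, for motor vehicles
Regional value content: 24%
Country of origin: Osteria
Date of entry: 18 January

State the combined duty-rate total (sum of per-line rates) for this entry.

91%

Line A: switchgear unit → 8.1; rated 120 W → 8.1.1; for motor vehicles → 8.1.1.2. Scheduled 12%. Rothland agreement on 8.1: CTH not met; anti-dumping (Rothland, 8.1): +15%; total 12% + 15% = 27%. → 27%.
Line B: electric motor → 8.2; rated 90 kW → 8.2.3; for motor vehicles → 8.2.3.3. Scheduled 2%. quota on 8.2 exhausted → over-quota 47%. → 47%.
Line C: switchgear unit → 8.1; rated 90 kW → 8.1.2; for motor vehicles → 8.1.2.1. Scheduled 17%. Osteria agreement on 8.3.2.1: 8.1.2.1 not covered; Osteria agreement on 8.3.1: 8.1.2.1 not covered. → 17%.
Sum: 27% + 47% + 17% = 91%.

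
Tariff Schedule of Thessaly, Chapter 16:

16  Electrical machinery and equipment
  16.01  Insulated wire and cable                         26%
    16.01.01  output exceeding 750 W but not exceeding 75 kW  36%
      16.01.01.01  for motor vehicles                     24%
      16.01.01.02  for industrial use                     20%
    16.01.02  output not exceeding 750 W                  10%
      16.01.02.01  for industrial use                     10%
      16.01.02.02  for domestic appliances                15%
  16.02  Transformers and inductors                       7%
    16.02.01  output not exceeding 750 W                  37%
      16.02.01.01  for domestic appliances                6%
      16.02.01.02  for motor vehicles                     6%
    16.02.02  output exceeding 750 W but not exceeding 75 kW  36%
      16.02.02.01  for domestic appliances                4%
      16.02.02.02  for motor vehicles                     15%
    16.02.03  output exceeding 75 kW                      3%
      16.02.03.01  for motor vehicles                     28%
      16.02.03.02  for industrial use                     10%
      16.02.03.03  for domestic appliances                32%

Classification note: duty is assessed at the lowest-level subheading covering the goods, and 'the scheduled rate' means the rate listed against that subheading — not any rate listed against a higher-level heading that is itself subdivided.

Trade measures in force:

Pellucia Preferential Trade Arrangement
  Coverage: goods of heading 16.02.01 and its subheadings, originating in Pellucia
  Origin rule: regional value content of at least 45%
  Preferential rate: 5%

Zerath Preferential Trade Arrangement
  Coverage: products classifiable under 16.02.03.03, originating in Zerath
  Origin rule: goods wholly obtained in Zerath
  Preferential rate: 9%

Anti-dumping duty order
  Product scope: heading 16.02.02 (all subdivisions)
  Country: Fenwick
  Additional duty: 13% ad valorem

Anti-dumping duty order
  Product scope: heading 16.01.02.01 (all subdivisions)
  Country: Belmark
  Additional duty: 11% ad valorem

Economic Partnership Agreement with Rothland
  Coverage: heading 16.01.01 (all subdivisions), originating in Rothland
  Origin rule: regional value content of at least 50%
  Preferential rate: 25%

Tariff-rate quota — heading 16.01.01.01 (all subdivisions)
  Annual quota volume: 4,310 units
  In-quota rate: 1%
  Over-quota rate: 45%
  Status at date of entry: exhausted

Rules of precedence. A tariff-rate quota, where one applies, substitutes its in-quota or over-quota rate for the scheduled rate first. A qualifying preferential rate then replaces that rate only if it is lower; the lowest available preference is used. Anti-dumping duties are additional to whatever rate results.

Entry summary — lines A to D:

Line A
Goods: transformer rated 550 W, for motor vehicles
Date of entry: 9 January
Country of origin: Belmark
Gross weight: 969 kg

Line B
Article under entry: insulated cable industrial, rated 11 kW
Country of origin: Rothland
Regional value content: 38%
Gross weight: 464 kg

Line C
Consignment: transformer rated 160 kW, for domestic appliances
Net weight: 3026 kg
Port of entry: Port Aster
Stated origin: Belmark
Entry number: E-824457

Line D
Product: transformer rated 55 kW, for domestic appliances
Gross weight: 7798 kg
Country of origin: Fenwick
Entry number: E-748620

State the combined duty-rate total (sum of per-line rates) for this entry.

75%

Line A: transformer → 16.02; rated 550 W → 16.02.01; for motor vehicles → 16.02.01.02. Scheduled 6%. No special measure applies. → 6%.
Line B: insulated cable → 16.01; rated 11 kW → 16.01.01; industrial → 16.01.01.02. Scheduled 20%. Rothland agreement on 16.01.01: RVC < 50%. → 20%.
Line C: transformer → 16.02; rated 160 kW → 16.02.03; for domestic appliances → 16.02.03.03. Scheduled 32%. No special measure applies. → 32%.
Line D: transformer → 16.02; rated 55 kW → 16.02.02; for domestic appliances → 16.02.02.01. Scheduled 4%. anti-dumping (Fenwick, 16.02.02): +13%; total 4% + 13% = 17%. → 17%.
Sum: 6% + 20% + 32% + 17% = 75%.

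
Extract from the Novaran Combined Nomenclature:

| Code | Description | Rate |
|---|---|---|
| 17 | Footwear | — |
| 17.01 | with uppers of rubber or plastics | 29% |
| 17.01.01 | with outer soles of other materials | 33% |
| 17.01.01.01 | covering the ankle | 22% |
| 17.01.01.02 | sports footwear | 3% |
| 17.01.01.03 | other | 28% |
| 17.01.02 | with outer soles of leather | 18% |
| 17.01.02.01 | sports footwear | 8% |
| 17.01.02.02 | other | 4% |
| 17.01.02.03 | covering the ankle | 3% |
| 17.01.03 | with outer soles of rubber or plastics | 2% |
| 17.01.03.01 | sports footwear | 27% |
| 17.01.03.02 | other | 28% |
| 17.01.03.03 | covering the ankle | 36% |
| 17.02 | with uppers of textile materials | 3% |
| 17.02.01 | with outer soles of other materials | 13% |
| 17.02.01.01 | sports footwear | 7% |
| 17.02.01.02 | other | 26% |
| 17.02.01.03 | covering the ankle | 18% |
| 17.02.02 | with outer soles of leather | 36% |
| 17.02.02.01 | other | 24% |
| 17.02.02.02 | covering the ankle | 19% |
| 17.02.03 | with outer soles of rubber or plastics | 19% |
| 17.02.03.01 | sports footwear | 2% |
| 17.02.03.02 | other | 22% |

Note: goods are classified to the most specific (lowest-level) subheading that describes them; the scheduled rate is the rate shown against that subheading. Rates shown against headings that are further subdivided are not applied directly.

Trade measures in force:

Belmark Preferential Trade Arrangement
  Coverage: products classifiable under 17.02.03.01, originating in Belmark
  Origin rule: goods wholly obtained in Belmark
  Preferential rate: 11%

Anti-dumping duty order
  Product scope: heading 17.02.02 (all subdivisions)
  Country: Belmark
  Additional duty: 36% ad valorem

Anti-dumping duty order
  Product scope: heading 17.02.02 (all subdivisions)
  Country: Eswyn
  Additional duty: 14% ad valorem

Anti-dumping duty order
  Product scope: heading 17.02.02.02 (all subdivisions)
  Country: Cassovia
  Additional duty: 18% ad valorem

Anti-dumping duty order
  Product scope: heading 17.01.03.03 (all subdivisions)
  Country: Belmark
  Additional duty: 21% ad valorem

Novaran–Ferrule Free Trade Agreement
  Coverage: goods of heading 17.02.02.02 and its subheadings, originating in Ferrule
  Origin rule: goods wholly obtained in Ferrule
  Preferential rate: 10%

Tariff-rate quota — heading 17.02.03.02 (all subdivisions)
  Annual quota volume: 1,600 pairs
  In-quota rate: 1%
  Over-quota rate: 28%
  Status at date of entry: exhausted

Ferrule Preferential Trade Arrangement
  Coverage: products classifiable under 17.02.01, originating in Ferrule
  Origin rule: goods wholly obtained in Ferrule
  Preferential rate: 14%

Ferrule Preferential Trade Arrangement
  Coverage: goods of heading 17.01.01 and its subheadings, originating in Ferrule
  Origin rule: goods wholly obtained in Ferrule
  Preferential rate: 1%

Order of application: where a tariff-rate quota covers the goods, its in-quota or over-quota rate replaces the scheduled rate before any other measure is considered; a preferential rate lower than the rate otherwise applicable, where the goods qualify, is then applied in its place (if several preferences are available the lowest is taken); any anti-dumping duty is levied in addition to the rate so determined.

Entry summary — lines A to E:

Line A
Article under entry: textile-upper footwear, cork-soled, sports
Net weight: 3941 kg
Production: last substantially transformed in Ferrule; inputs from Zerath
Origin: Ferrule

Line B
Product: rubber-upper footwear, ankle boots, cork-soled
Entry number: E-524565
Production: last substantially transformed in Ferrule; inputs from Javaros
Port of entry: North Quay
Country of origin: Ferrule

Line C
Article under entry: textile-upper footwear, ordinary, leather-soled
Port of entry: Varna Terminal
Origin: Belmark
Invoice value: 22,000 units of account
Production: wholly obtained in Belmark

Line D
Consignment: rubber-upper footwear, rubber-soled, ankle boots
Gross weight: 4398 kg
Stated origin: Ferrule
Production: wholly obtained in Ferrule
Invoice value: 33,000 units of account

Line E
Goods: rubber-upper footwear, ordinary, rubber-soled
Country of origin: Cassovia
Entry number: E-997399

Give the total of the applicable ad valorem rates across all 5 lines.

153%

Line A: textile-upper → 17.02; cork-soled → 17.02.01; sports → 17.02.01.01. Scheduled 7%. Ferrule agreement on 17.02.02.02: 17.02.01.01 not covered; Ferrule agreement on 17.02.01: not wholly obtained; Ferrule agreement on 17.01.01: 17.02.01.01 not covered. → 7%.
Line B: rubber-upper → 17.01; cork-soled → 17.01.01; ankle boots → 17.01.01.01. Scheduled 22%. Ferrule agreement on 17.02.02.02: 17.01.01.01 not covered; Ferrule agreement on 17.02.01: 17.01.01.01 not covered; Ferrule agreement on 17.01.01: not wholly obtained. → 22%.
Line C: textile-upper → 17.02; leather-soled → 17.02.02; ordinary → 17.02.02.01. Scheduled 24%. Belmark agreement on 17.02.03.01: 17.02.02.01 not covered; anti-dumping (Belmark, 17.02.02): +36%; total 24% + 36% = 60%. → 60%.
Line D: rubber-upper → 17.01; rubber-soled → 17.01.03; ankle boots → 17.01.03.03. Scheduled 36%. Ferrule agreement on 17.02.02.02: 17.01.03.03 not covered; Ferrule agreement on 17.02.01: 17.01.03.03 not covered; Ferrule agreement on 17.01.01: 17.01.03.03 not covered. → 36%.
Line E: rubber-upper → 17.01; rubber-soled → 17.01.03; ordinary → 17.01.03.02. Scheduled 28%. No special measure applies. → 28%.
Sum: 7% + 22% + 60% + 36% + 28% = 153%.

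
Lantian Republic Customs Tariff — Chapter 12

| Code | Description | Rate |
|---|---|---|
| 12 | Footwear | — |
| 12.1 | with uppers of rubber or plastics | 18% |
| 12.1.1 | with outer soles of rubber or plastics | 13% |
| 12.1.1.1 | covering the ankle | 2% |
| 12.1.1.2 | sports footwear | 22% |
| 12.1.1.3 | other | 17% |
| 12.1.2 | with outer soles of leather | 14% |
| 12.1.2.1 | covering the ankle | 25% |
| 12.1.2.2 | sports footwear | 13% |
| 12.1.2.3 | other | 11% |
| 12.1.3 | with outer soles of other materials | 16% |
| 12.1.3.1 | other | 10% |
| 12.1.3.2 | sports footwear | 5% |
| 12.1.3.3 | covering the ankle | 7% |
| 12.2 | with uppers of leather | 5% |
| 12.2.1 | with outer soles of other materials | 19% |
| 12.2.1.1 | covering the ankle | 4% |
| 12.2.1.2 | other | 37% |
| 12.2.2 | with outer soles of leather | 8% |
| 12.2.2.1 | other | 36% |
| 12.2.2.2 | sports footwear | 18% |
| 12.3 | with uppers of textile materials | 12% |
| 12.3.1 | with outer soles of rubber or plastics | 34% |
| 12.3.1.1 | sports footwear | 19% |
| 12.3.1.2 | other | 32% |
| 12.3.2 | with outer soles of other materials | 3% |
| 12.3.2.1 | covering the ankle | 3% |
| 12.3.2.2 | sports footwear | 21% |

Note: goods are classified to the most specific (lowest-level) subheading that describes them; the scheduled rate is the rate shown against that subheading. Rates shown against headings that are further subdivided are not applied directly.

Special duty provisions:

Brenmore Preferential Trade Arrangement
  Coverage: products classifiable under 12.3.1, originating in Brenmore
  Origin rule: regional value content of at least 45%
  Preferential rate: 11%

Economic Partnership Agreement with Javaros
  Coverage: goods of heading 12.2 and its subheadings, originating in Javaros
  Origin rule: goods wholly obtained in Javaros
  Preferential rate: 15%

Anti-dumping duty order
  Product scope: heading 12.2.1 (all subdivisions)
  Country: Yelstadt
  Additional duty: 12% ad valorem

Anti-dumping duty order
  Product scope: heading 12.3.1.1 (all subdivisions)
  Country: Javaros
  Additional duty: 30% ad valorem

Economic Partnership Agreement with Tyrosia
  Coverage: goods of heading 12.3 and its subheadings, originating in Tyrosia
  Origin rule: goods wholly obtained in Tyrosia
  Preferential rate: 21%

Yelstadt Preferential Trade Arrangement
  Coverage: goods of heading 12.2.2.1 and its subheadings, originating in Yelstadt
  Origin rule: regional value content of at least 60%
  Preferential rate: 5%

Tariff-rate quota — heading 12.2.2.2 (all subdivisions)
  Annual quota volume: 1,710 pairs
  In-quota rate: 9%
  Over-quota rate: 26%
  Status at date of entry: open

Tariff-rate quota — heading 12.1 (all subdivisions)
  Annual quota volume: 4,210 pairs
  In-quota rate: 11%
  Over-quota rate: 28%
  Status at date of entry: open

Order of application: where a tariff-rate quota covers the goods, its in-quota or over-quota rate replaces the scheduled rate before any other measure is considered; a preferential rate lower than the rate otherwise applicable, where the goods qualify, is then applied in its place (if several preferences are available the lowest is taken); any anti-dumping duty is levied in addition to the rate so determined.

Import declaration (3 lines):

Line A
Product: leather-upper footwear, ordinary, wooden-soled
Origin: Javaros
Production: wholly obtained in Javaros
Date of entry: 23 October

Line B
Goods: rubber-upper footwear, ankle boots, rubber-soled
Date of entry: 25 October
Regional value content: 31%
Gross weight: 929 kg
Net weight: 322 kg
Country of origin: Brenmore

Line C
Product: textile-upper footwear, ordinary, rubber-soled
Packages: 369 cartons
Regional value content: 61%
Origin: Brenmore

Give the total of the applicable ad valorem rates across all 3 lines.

Line A: leather-upper → 12.2; wooden-soled → 12.2.1; ordinary → 12.2.1.2. Scheduled 37%. Javaros agreement on 12.2: wholly obtained → 15% available; preferential 15%. → 15%.
Line B: rubber-upper → 12.1; rubber-soled → 12.1.1; ankle boots → 12.1.1.1. Scheduled 2%. quota on 12.1 open → in-quota 11%; Brenmore agreement on 12.3.1: 12.1.1.1 not covered. → 11%.
Line C: textile-upper → 12.3; rubber-soled → 12.3.1; ordinary → 12.3.1.2. Scheduled 32%. Brenmore agreement on 12.3.1: RVC ≥ 45% → 11% available; preferential 11%. → 11%.
Sum: 15% + 11% + 11% = 37%.

37%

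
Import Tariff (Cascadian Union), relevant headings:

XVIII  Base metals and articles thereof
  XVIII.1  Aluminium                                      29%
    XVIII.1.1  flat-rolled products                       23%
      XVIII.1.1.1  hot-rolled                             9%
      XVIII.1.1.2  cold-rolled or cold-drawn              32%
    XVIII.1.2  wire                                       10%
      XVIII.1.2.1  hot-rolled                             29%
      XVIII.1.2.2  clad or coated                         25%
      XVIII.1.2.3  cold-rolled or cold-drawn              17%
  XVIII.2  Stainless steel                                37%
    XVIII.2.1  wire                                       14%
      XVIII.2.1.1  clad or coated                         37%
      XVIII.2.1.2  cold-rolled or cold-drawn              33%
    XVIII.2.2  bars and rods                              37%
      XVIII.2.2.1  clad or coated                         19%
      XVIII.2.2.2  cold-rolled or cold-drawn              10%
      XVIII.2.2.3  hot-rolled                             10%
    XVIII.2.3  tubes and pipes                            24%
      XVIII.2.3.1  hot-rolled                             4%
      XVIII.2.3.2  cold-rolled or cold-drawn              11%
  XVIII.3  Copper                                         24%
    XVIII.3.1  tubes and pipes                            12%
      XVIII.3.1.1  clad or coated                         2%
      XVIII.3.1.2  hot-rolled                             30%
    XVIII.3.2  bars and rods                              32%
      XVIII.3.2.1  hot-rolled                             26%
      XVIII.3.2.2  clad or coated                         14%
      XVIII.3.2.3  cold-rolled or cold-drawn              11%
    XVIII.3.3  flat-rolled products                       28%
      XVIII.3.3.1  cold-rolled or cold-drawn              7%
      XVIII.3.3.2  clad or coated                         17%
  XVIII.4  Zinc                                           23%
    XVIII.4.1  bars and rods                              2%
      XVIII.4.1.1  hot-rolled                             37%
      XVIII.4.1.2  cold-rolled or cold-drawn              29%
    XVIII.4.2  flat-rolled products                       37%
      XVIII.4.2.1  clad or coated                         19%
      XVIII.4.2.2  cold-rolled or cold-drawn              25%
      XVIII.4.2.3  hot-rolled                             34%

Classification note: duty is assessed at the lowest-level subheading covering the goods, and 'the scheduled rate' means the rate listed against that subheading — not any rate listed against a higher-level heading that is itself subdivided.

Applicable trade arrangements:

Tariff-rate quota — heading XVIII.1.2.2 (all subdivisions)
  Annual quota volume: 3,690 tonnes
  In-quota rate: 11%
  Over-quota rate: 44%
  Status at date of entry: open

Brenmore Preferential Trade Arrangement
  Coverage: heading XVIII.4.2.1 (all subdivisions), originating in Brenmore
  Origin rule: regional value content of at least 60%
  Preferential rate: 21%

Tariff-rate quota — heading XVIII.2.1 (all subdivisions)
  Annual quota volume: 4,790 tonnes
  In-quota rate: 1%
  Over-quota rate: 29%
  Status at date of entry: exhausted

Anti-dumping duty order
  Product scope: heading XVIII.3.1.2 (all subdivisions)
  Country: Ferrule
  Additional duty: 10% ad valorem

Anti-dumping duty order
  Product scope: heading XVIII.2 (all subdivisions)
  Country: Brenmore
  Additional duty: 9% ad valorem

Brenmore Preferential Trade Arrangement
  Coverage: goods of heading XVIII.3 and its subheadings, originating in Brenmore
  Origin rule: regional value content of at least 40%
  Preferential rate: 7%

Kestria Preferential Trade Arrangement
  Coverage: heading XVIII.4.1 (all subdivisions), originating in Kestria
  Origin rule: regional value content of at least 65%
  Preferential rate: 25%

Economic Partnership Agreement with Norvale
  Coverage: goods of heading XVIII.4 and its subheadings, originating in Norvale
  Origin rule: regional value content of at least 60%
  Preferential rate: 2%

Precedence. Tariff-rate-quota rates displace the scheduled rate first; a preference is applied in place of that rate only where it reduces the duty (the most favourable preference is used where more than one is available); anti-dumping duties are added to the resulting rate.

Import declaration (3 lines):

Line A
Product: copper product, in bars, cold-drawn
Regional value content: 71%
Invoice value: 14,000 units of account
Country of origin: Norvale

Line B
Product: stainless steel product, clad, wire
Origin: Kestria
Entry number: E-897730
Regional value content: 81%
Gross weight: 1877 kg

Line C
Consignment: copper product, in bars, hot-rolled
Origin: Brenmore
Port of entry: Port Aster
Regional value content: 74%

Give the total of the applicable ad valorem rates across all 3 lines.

Line A: copper → XVIII.3; in bars → XVIII.3.2; cold-drawn → XVIII.3.2.3. Scheduled 11%. Norvale agreement on XVIII.4: XVIII.3.2.3 not covered. → 11%.
Line B: stainless steel → XVIII.2; wire → XVIII.2.1; clad → XVIII.2.1.1. Scheduled 37%. quota on XVIII.2.1 exhausted → over-quota 29%; Kestria agreement on XVIII.4.1: XVIII.2.1.1 not covered. → 29%.
Line C: copper → XVIII.3; in bars → XVIII.3.2; hot-rolled → XVIII.3.2.1. Scheduled 26%. Brenmore agreement on XVIII.4.2.1: XVIII.3.2.1 not covered; Brenmore agreement on XVIII.3: RVC ≥ 40% → 7% available; preferential 7%. → 7%.
Sum: 11% + 29% + 7% = 47%.

47%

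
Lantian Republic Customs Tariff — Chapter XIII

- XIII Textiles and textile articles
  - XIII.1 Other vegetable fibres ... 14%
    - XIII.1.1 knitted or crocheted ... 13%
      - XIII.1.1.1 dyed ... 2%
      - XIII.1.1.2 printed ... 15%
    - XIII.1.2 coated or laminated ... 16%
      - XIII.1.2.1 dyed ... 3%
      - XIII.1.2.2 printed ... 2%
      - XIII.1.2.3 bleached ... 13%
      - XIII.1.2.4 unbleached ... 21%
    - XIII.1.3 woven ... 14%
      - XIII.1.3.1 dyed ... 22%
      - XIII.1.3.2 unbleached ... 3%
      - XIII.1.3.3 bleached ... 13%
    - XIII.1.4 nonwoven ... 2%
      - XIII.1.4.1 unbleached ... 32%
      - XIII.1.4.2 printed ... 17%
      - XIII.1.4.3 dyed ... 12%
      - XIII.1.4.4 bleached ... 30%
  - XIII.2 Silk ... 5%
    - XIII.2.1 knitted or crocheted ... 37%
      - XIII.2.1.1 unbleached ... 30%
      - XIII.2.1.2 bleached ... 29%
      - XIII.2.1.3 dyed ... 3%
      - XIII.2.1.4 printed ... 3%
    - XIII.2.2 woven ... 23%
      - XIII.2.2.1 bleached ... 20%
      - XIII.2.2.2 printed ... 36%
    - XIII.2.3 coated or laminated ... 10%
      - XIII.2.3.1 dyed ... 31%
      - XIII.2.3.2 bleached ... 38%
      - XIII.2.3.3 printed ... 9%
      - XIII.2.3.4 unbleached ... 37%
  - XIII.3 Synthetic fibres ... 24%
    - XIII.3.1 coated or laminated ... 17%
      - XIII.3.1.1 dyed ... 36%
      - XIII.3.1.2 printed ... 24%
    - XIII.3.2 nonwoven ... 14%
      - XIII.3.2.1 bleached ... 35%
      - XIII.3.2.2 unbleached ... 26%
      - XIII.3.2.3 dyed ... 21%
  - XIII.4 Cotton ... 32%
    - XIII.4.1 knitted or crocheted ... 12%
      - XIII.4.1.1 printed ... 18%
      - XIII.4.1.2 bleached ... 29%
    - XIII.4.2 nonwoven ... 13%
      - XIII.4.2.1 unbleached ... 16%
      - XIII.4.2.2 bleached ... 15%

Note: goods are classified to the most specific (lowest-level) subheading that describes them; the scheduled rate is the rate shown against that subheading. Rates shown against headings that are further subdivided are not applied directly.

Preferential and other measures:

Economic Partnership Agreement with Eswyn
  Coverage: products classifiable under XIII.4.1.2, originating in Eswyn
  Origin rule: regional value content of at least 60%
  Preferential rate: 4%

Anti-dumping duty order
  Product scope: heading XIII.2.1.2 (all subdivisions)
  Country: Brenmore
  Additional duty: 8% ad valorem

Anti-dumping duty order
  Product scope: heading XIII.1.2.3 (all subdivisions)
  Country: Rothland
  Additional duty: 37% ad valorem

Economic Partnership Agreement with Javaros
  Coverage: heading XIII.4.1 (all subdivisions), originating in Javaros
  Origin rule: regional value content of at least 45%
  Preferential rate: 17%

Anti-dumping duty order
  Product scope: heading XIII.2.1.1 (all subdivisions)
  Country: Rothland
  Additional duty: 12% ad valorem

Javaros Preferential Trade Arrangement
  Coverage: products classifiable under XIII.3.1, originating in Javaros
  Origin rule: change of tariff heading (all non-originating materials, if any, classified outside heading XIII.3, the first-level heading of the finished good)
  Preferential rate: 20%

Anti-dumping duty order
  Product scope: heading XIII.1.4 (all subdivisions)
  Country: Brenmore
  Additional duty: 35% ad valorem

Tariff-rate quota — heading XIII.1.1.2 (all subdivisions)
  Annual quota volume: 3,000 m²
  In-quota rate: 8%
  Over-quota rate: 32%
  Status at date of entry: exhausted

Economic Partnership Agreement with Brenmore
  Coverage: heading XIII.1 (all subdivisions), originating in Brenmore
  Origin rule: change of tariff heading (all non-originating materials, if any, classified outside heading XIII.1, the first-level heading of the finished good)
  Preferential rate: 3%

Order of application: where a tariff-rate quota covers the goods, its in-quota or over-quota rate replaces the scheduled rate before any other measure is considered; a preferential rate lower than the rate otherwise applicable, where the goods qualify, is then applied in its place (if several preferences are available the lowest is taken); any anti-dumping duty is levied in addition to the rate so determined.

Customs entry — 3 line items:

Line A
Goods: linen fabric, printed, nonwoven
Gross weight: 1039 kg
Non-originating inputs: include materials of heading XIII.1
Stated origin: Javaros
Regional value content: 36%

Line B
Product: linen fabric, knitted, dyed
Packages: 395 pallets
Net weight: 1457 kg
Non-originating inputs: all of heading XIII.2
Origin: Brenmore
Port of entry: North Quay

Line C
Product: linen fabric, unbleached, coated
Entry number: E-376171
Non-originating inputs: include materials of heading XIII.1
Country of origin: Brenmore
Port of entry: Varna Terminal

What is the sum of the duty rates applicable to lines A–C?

40%

Line A: linen → XIII.1; nonwoven → XIII.1.4; printed → XIII.1.4.2. Scheduled 17%. Javaros agreement on XIII.4.1: XIII.1.4.2 not covered; Javaros agreement on XIII.3.1: XIII.1.4.2 not covered. → 17%.
Line B: linen → XIII.1; knitted → XIII.1.1; dyed → XIII.1.1.1. Scheduled 2%. Brenmore agreement on XIII.1: CTH met → 3% available; preference 3% not lower than 2% → no reduction. → 2%.
Line C: linen → XIII.1; coated → XIII.1.2; unbleached → XIII.1.2.4. Scheduled 21%. Brenmore agreement on XIII.1: CTH not met. → 21%.
Sum: 17% + 2% + 21% = 40%.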